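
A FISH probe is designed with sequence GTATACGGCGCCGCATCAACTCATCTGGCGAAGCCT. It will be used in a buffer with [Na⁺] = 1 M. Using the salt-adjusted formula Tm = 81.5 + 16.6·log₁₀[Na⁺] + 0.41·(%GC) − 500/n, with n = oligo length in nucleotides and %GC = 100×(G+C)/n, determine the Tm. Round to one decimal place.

Length n = 36. Scanning the sequence gives T=7, G=9, C=12, A=8.
G+C = 21, so %GC = 21/36 × 100 = 58.333%
Salt term: 16.6 × (0) = 0
GC term: 0.41 × 58.333 = 23.917; length term: −500/36 = −13.889
Tm = 81.5 + (0) + 23.917 − 13.889 = 91.528 → 91.5°C

91.5°C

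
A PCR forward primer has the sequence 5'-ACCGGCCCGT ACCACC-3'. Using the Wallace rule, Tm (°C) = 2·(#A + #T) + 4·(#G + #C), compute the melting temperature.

56°C

Counting bases: A=3, G=3, C=9, T=1
A+T = 4, G+C = 12
Tm = 2(4) + 4(12) = 8 + 48 = 56°C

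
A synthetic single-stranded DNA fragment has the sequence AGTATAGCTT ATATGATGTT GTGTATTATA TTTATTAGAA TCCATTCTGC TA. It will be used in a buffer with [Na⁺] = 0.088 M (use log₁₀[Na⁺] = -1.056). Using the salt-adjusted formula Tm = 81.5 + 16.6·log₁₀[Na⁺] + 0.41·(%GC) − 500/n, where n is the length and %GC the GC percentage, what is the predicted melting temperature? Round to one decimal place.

64.6°C

Length n = 52. Scanning the sequence gives C=5, T=24, A=15, G=8.
G+C = 13, so %GC = 13/52 × 100 = 25%
Salt term: 16.6 × (-1.056) = -17.53
GC term: 0.41 × 25 = 10.25; length term: −500/52 = −9.615
Tm = 81.5 + (-17.53) + 10.25 − 9.615 = 64.605 → 64.6°C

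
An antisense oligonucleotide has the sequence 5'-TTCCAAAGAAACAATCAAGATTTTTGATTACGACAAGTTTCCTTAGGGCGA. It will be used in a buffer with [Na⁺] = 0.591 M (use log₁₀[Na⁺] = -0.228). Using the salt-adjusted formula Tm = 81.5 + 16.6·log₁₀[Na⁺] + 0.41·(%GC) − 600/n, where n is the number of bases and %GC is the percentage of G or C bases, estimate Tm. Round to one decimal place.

Length n = 51. Base counts: A=18, G=9, T=15, C=9
G+C = 18, so %GC = 18/51 × 100 = 35.294%
Salt term: 16.6 × (-0.228) = -3.785
GC term: 0.41 × 35.294 = 14.471; length term: −600/51 = −11.765
Tm = 81.5 + (-3.785) + 14.471 − 11.765 = 80.421 → 80.4°C

80.4°C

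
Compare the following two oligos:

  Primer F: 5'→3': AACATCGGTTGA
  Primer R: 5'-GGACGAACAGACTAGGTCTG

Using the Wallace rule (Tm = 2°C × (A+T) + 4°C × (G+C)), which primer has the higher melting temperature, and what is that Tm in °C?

Primer R, 62°C

Primer F: A+T=7, G+C=5 → Tm = 2(7)+4(5) = 34°C
Primer R: A+T=9, G+C=11 → Tm = 2(9)+4(11) = 62°C
34°C vs 62°C → primer R is higher.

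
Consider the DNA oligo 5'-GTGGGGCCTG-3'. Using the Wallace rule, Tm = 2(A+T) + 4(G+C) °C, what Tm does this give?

36°C

Scanning the sequence gives A=0, T=2, C=2, G=6.
So N_AT = 2 and N_GC = 8.
Tm = 2×2 + 4×8 = 36°C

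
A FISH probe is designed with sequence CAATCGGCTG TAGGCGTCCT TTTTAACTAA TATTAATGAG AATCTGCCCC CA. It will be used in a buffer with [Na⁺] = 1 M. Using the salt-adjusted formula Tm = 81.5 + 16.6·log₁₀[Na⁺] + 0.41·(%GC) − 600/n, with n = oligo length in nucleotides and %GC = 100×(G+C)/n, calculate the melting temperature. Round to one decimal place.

87.3°C

Length n = 52. Scanning the sequence gives G=9, T=16, A=14, C=13.
G+C = 22, so %GC = 22/52 × 100 = 42.308%
Salt term: 16.6 × (0) = 0
GC term: 0.41 × 42.308 = 17.346; length term: −600/52 = −11.538
Tm = 81.5 + (0) + 17.346 − 11.538 = 87.308 → 87.3°C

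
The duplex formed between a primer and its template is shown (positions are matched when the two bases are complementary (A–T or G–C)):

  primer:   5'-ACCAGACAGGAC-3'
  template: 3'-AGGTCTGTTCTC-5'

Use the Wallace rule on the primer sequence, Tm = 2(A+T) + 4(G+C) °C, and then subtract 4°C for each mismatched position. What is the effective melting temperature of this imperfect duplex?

26°C

Primer base counts: A=5, T=0, G=3, C=4 → A+T=5, G+C=7
Perfect-match Tm = 2(5) + 4(7) = 10 + 28 = 38°C
Mismatches (positions where the bases are not complementary): 3 (at positions 1, 9, 12)
Effective Tm = 38 − 3×4 = 38 − 12 = 26°C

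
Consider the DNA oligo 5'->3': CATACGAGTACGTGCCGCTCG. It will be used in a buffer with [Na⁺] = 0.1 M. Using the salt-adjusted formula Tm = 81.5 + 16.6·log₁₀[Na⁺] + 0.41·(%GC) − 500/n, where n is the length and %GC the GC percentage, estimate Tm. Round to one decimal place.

66.5°C

Length n = 21. Base counts: A=4, C=7, T=4, G=6
G+C = 13, so %GC = 13/21 × 100 = 61.905%
Salt term: 16.6 × (-1) = -16.6
GC term: 0.41 × 61.905 = 25.381; length term: −500/21 = −23.81
Tm = 81.5 + (-16.6) + 25.381 − 23.81 = 66.471 → 66.5°C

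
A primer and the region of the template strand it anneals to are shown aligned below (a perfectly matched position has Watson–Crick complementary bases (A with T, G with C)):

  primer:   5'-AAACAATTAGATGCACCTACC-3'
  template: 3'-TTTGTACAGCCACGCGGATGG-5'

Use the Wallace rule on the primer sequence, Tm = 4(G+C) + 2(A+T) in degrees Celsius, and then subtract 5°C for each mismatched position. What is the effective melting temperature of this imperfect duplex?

Primer base counts: A=9, T=4, G=2, C=6 → A+T=13, G+C=8
Perfect-match Tm = 2(13) + 4(8) = 26 + 32 = 58°C
Mismatches (positions where the bases are not complementary): 5 (at positions 6, 7, 9, 11, 15)
Effective Tm = 58 − 5×5 = 58 − 25 = 33°C

33°C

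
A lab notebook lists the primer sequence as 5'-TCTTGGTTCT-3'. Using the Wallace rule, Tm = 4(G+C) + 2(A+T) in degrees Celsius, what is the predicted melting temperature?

Base counts: C=2, T=6, A=0, G=2
A+T = 6, G+C = 4
Tm = 2×6 + 4×4 = 28°C

28°C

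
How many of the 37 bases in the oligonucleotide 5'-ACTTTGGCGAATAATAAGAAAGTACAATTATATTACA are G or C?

9

Counting bases: A=17, G=5, T=11, C=4
Total G or C: 5 + 4 = 9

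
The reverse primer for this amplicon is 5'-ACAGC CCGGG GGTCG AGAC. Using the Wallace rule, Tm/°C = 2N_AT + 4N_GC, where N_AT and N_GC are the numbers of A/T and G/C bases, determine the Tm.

Scanning the sequence gives A=4, T=1, C=6, G=8.
AT pairs contribute 5, GC pairs contribute 14.
Tm = 4·14 + 2·5 = 56 + 10 = 66°C

66°C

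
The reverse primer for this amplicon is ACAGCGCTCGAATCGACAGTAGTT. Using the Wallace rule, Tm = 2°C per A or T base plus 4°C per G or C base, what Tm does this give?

Base counts: T=5, G=6, A=7, C=6
A+T = 12, G+C = 12
Tm = 2(12) + 4(12) = 24 + 48 = 72°C

72°C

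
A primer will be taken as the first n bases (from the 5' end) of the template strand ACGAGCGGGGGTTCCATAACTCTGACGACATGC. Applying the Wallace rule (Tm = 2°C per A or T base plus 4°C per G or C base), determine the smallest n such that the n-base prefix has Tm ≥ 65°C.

First 20 bases: ACGAGCGGGGGTTCCATAAC → Tm = 64°C (< 65°C)
First 21 bases: ACGAGCGGGGGTTCCATAACT → Tm = 66°C (≥ 65°C)
Since every base adds ≥2°C, Tm only increases with n, so the threshold is first crossed at n = 21.

n = 21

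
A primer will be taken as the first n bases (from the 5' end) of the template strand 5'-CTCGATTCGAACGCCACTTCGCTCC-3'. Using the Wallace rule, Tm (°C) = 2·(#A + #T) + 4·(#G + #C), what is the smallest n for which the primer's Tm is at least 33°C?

First 11 bases: CTCGATTCGAA → Tm = 32°C (< 33°C)
First 12 bases: CTCGATTCGAAC → Tm = 36°C (≥ 33°C)
Each additional base adds 2°C (A/T) or 4°C (G/C), so Tm is non-decreasing in n; n = 12 is the first length to reach 33°C.

n = 12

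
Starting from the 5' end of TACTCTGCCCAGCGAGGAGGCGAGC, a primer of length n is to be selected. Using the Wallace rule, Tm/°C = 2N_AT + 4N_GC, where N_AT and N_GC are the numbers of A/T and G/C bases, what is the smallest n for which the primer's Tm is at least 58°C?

n = 18

First 17 bases: TACTCTGCCCAGCGAGG → Tm = 56°C (< 58°C)
First 18 bases: TACTCTGCCCAGCGAGGA → Tm = 58°C (≥ 58°C)
Since every base adds ≥2°C, Tm only increases with n, so the threshold is first crossed at n = 18.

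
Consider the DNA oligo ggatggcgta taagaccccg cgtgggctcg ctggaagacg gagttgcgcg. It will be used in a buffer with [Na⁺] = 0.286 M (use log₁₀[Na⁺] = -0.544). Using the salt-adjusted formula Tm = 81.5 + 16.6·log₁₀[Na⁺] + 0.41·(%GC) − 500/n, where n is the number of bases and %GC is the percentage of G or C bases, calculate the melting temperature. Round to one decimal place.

89.5°C

Length n = 50. Base counts: G=21, A=9, T=8, C=12
G+C = 33, so %GC = 33/50 × 100 = 66%
Salt term: 16.6 × (-0.544) = -9.03
GC term: 0.41 × 66 = 27.06; length term: −500/50 = −10
Tm = 81.5 + (-9.03) + 27.06 − 10 = 89.53 → 89.5°C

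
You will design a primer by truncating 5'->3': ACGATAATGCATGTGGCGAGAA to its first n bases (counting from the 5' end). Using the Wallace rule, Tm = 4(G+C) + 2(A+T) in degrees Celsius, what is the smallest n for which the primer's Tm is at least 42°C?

First 14 bases: ACGATAATGCATGT → Tm = 38°C (< 42°C)
First 15 bases: ACGATAATGCATGTG → Tm = 42°C (≥ 42°C)
Since every base adds ≥2°C, Tm only increases with n, so the threshold is first crossed at n = 15.

n = 15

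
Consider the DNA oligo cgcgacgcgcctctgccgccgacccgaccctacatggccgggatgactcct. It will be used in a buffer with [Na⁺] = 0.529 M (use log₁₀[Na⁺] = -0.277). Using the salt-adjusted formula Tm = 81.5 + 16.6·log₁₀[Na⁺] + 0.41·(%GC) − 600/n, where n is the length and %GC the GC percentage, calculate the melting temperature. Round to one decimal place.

Length n = 51. Scanning the sequence gives G=14, C=23, A=7, T=7.
G+C = 37, so %GC = 37/51 × 100 = 72.549%
Salt term: 16.6 × (-0.277) = -4.598
GC term: 0.41 × 72.549 = 29.745; length term: −600/51 = −11.765
Tm = 81.5 + (-4.598) + 29.745 − 11.765 = 94.882 → 94.9°C

94.9°C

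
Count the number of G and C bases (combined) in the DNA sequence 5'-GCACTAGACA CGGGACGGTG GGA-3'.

15

G=10, C=5, T=2, A=6
G+C = 10 + 5 = 15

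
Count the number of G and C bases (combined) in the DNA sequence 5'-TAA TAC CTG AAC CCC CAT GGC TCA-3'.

G=3, C=9, T=5, A=7
Total G or C: 3 + 9 = 12

12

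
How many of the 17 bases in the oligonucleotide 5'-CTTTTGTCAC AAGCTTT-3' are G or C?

Base counts: G=2, T=8, A=3, C=4
G+C = 2 + 4 = 6

6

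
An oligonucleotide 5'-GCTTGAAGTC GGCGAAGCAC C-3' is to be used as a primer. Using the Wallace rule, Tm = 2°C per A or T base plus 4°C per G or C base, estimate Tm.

Counting bases: C=6, T=3, G=7, A=5
So N_AT = 8 and N_GC = 13.
Tm = 2×8 + 4×13 = 68°C

68°C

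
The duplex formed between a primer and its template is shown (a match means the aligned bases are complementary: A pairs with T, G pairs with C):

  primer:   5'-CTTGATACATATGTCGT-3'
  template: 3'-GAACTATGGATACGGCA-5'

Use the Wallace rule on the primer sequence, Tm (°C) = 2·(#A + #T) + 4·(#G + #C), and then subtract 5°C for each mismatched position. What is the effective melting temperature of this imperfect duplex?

Primer base counts: A=4, T=7, G=3, C=3 → A+T=11, G+C=6
Perfect-match Tm = 2(11) + 4(6) = 22 + 24 = 46°C
Mismatches (positions where the bases are not complementary): 2 (at positions 9, 14)
Effective Tm = 46 − 2×5 = 46 − 10 = 36°C

36°C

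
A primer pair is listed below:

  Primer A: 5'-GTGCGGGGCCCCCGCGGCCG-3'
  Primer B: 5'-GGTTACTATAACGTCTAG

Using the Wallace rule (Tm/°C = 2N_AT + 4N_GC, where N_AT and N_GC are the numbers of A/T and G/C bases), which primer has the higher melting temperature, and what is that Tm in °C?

Primer A: A+T=1, G+C=19 → Tm = 2(1)+4(19) = 78°C
Primer B: A+T=11, G+C=7 → Tm = 2(11)+4(7) = 50°C
78°C vs 50°C → primer A is higher.

Primer A, 78°C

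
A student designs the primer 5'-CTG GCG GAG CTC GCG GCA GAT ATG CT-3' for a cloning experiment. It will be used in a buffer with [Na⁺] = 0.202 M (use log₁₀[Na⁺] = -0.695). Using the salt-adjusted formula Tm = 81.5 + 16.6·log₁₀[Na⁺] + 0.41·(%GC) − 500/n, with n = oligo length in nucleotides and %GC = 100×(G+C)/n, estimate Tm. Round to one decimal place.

77.5°C

Length n = 26. C=7, T=5, G=10, A=4
G+C = 17, so %GC = 17/26 × 100 = 65.385%
Salt term: 16.6 × (-0.695) = -11.537
GC term: 0.41 × 65.385 = 26.808; length term: −500/26 = −19.231
Tm = 81.5 + (-11.537) + 26.808 − 19.231 = 77.54 → 77.5°C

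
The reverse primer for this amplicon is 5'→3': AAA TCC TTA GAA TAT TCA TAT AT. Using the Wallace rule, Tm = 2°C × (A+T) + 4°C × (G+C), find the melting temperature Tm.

Base counts: C=3, T=9, G=1, A=10
A+T = 19, G+C = 4
Tm = 2(19) + 4(4) = 38 + 16 = 54°C

54°C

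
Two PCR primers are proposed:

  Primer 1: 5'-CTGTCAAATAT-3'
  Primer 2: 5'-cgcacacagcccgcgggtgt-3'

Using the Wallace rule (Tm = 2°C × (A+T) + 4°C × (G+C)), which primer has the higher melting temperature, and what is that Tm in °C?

Primer 2, 70°C

Primer 1: A+T=8, G+C=3 → Tm = 2(8)+4(3) = 28°C
Primer 2: A+T=5, G+C=15 → Tm = 2(5)+4(15) = 70°C
28°C vs 70°C → primer 2 is higher.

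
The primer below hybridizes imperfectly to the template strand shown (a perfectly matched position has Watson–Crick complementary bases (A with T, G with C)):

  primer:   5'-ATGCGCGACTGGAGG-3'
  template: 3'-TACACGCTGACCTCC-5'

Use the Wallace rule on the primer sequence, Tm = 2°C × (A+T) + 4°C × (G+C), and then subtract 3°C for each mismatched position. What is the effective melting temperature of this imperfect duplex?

Primer base counts: A=3, T=2, G=7, C=3 → A+T=5, G+C=10
Perfect-match Tm = 2(5) + 4(10) = 10 + 40 = 50°C
Mismatches (positions where the bases are not complementary): 1 (at position 4)
Effective Tm = 50 − 1×3 = 50 − 3 = 47°C

47°C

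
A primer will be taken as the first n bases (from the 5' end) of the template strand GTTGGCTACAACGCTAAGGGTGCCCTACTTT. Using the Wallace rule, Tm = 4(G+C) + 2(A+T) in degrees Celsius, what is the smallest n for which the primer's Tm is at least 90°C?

First 28 bases: GTTGGCTACAACGCTAAGGGTGCCCTAC → Tm = 88°C (< 90°C)
First 29 bases: GTTGGCTACAACGCTAAGGGTGCCCTACT → Tm = 90°C (≥ 90°C)
Each additional base adds 2°C (A/T) or 4°C (G/C), so Tm is non-decreasing in n; n = 29 is the first length to reach 90°C.

n = 29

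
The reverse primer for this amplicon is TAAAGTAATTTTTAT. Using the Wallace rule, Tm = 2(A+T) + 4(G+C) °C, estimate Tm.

32°C

Counting bases: C=0, G=1, A=6, T=8
So N_AT = 14 and N_GC = 1.
Tm = 2(14) + 4(1) = 28 + 4 = 32°C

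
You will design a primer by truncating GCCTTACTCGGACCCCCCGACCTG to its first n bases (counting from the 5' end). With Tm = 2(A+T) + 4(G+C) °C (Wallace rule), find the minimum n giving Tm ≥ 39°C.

First 12 bases: GCCTTACTCGGA → Tm = 38°C (< 39°C)
First 13 bases: GCCTTACTCGGAC → Tm = 42°C (≥ 39°C)
Since every base adds ≥2°C, Tm only increases with n, so the threshold is first crossed at n = 13.

n = 13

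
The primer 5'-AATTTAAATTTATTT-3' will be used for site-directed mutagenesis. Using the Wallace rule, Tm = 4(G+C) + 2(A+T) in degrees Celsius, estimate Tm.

30°C

A=6, T=9, G=0, C=0
So N_AT = 15 and N_GC = 0.
Tm = 2×15 + 4×0 = 30°C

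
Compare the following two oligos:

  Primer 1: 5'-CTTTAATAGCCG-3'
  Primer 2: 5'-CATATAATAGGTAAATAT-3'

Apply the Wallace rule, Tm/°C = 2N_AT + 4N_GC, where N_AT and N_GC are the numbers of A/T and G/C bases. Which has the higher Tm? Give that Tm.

Primer 1: A+T=7, G+C=5 → Tm = 2(7)+4(5) = 34°C
Primer 2: A+T=15, G+C=3 → Tm = 2(15)+4(3) = 42°C
34°C vs 42°C → primer 2 is higher.

Primer 2, 42°C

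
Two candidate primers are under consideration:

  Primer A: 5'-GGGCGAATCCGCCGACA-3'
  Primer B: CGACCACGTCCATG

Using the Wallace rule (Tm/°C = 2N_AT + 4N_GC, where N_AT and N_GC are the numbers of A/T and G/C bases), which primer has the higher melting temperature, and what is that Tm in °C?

Primer A: A+T=5, G+C=12 → Tm = 2(5)+4(12) = 58°C
Primer B: A+T=5, G+C=9 → Tm = 2(5)+4(9) = 46°C
58°C vs 46°C → primer A is higher.

Primer A, 58°C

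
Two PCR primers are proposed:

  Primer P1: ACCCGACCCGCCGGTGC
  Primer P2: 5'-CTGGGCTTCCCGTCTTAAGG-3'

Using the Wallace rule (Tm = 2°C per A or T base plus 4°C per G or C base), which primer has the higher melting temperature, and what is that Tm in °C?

Primer P1: A+T=3, G+C=14 → Tm = 2(3)+4(14) = 62°C
Primer P2: A+T=8, G+C=12 → Tm = 2(8)+4(12) = 64°C
62°C vs 64°C → primer P2 is higher.

Primer P2, 64°C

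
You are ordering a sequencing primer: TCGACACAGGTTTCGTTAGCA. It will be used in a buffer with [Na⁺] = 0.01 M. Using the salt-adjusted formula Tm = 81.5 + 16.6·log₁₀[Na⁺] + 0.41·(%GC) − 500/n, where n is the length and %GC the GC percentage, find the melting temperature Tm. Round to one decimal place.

Length n = 21. Base counts: C=5, T=6, G=5, A=5
G+C = 10, so %GC = 10/21 × 100 = 47.619%
Salt term: 16.6 × (-2) = -33.2
GC term: 0.41 × 47.619 = 19.524; length term: −500/21 = −23.81
Tm = 81.5 + (-33.2) + 19.524 − 23.81 = 44.014 → 44.0°C

44.0°C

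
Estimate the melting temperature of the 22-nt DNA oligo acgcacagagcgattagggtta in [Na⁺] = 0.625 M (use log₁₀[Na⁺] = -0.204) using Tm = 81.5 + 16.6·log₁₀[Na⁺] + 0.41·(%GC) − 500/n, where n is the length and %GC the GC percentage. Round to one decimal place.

75.9°C

Length n = 22. A=7, G=7, T=4, C=4
G+C = 11, so %GC = 11/22 × 100 = 50%
Salt term: 16.6 × (-0.204) = -3.386
GC term: 0.41 × 50 = 20.5; length term: −500/22 = −22.727
Tm = 81.5 + (-3.386) + 20.5 − 22.727 = 75.887 → 75.9°C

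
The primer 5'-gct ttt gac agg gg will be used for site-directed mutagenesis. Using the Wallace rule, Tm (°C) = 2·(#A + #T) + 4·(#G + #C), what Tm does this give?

44°C

Scanning the sequence gives T=4, A=2, G=6, C=2.
So N_AT = 6 and N_GC = 8.
Tm = 2(6) + 4(8) = 12 + 32 = 44°C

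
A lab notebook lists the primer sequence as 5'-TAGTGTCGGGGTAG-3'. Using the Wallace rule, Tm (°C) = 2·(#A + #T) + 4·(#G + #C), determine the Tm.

44°C

Scanning the sequence gives T=4, G=7, A=2, C=1.
So N_AT = 6 and N_GC = 8.
Tm = 2×6 + 4×8 = 44°C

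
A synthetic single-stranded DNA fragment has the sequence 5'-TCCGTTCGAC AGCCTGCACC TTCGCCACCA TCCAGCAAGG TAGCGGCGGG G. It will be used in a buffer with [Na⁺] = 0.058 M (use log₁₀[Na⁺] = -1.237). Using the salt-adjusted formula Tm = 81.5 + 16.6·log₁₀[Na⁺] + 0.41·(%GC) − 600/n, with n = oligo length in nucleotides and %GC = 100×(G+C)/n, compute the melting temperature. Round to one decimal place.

76.5°C

Length n = 51. T=8, G=15, C=19, A=9
G+C = 34, so %GC = 34/51 × 100 = 66.667%
Salt term: 16.6 × (-1.237) = -20.534
GC term: 0.41 × 66.667 = 27.333; length term: −600/51 = −11.765
Tm = 81.5 + (-20.534) + 27.333 − 11.765 = 76.534 → 76.5°C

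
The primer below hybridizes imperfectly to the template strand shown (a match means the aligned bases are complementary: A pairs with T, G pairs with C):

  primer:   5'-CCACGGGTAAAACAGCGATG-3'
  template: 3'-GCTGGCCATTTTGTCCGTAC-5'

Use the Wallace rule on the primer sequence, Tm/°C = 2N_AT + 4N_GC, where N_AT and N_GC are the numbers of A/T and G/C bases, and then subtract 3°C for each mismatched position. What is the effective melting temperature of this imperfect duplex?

50°C

Primer base counts: A=7, T=2, G=6, C=5 → A+T=9, G+C=11
Perfect-match Tm = 2(9) + 4(11) = 18 + 44 = 62°C
Mismatches (positions where the bases are not complementary): 4 (at positions 2, 5, 16, 17)
Effective Tm = 62 − 4×3 = 62 − 12 = 50°C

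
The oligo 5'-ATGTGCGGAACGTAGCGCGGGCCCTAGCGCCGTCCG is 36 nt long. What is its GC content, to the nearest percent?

C=12, A=5, T=5, G=14
G+C = 14 + 12 = 26 out of 36 bases
%GC = 26/36 × 100 = 72.22% ≈ 72%

72%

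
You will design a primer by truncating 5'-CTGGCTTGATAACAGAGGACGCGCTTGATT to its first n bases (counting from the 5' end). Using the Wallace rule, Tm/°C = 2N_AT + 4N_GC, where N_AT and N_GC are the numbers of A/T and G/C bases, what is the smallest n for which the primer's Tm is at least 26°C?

n = 8

First 7 bases: CTGGCTT → Tm = 22°C (< 26°C)
First 8 bases: CTGGCTTG → Tm = 26°C (≥ 26°C)
Each additional base adds 2°C (A/T) or 4°C (G/C), so Tm is non-decreasing in n; n = 8 is the first length to reach 26°C.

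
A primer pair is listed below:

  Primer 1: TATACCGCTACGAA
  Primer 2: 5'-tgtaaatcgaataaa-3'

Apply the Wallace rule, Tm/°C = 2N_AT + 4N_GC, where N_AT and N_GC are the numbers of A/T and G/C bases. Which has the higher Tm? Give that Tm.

Primer 1: A+T=8, G+C=6 → Tm = 2(8)+4(6) = 40°C
Primer 2: A+T=12, G+C=3 → Tm = 2(12)+4(3) = 36°C
40°C vs 36°C → primer 1 is higher.

Primer 1, 40°C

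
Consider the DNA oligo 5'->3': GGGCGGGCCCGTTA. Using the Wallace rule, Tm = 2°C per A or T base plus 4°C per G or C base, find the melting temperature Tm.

50°C

Base counts: G=7, C=4, T=2, A=1
AT pairs contribute 3, GC pairs contribute 11.
Tm = 2(3) + 4(11) = 6 + 44 = 50°C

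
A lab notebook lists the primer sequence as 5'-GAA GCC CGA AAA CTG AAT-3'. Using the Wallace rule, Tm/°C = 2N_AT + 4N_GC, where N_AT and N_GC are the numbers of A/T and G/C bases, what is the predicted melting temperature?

Scanning the sequence gives A=8, T=2, G=4, C=4.
A+T = 10, G+C = 8
Tm = 2(10) + 4(8) = 20 + 32 = 52°C

52°C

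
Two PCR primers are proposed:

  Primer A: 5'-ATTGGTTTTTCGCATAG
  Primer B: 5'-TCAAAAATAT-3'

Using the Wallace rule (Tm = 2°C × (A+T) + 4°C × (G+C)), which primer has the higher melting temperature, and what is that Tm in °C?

Primer A, 46°C

Primer A: A+T=11, G+C=6 → Tm = 2(11)+4(6) = 46°C
Primer B: A+T=9, G+C=1 → Tm = 2(9)+4(1) = 22°C
46°C vs 22°C → primer A is higher.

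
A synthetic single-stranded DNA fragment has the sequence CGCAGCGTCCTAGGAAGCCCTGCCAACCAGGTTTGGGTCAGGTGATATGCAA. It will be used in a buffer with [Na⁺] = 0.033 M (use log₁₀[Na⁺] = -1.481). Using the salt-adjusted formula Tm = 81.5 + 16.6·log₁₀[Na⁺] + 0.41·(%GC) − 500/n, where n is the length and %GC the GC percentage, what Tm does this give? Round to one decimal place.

Length n = 52. C=14, A=12, G=16, T=10
G+C = 30, so %GC = 30/52 × 100 = 57.692%
Salt term: 16.6 × (-1.481) = -24.585
GC term: 0.41 × 57.692 = 23.654; length term: −500/52 = −9.615
Tm = 81.5 + (-24.585) + 23.654 − 9.615 = 70.954 → 71.0°C

71.0°C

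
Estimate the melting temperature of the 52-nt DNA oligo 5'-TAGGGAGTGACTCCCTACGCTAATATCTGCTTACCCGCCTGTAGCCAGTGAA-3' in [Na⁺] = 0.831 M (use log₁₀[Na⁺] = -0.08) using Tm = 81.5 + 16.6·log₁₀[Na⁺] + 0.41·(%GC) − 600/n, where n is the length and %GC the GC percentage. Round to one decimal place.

Length n = 52. Scanning the sequence gives G=12, C=15, A=12, T=13.
G+C = 27, so %GC = 27/52 × 100 = 51.923%
Salt term: 16.6 × (-0.08) = -1.328
GC term: 0.41 × 51.923 = 21.288; length term: −600/52 = −11.538
Tm = 81.5 + (-1.328) + 21.288 − 11.538 = 89.922 → 89.9°C

89.9°C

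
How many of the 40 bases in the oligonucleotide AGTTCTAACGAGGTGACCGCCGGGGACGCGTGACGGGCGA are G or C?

Base counts: A=8, C=10, G=17, T=5
G+C = 17 + 10 = 27

27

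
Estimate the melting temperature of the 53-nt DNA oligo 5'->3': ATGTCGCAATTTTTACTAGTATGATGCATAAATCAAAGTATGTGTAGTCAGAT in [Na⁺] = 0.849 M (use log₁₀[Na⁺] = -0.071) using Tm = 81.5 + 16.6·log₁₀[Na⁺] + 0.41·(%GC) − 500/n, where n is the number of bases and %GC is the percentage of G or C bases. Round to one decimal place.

Length n = 53. Counting bases: G=10, T=19, A=18, C=6
G+C = 16, so %GC = 16/53 × 100 = 30.189%
Salt term: 16.6 × (-0.071) = -1.179
GC term: 0.41 × 30.189 = 12.377; length term: −500/53 = −9.434
Tm = 81.5 + (-1.179) + 12.377 − 9.434 = 83.264 → 83.3°C

83.3°C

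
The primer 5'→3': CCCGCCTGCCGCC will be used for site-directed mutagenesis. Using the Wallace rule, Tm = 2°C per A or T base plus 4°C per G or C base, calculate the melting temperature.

50°C

Scanning the sequence gives T=1, G=3, C=9, A=0.
So N_AT = 1 and N_GC = 12.
Tm = 4·12 + 2·1 = 48 + 2 = 50°C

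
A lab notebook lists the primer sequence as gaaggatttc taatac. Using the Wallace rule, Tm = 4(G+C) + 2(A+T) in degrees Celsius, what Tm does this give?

T=5, G=3, C=2, A=6
So N_AT = 11 and N_GC = 5.
Tm = 2×11 + 4×5 = 42°C

42°C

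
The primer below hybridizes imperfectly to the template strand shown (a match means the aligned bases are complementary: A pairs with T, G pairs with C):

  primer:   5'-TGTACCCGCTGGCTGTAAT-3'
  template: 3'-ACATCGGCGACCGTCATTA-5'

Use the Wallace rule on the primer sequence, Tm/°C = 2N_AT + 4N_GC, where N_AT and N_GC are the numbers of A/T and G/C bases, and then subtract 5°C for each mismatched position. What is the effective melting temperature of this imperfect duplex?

48°C

Primer base counts: A=3, T=6, G=5, C=5 → A+T=9, G+C=10
Perfect-match Tm = 2(9) + 4(10) = 18 + 40 = 58°C
Mismatches (positions where the bases are not complementary): 2 (at positions 5, 14)
Effective Tm = 58 − 2×5 = 58 − 10 = 48°C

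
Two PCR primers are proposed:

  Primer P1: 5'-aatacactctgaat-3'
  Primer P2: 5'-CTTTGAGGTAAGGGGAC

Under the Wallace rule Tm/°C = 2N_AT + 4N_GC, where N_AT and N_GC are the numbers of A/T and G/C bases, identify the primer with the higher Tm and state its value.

Primer P1: A+T=10, G+C=4 → Tm = 2(10)+4(4) = 36°C
Primer P2: A+T=8, G+C=9 → Tm = 2(8)+4(9) = 52°C
36°C vs 52°C → primer P2 is higher.

Primer P2, 52°C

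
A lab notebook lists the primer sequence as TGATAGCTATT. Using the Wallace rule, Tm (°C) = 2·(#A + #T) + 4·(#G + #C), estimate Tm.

28°C

Counting bases: A=3, T=5, G=2, C=1
So N_AT = 8 and N_GC = 3.
Tm = 2×8 + 4×3 = 28°C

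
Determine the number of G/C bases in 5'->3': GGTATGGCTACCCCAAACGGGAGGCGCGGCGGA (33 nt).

23

Scanning the sequence gives C=9, A=7, G=14, T=3.
G+C = 14 + 9 = 23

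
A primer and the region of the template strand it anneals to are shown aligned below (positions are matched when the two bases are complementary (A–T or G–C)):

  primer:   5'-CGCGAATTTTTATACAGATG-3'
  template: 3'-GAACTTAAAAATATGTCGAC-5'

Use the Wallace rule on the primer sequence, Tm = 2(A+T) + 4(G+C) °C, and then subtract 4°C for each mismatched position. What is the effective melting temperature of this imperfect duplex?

Primer base counts: A=6, T=7, G=4, C=3 → A+T=13, G+C=7
Perfect-match Tm = 2(13) + 4(7) = 26 + 28 = 54°C
Mismatches (positions where the bases are not complementary): 3 (at positions 2, 3, 18)
Effective Tm = 54 − 3×4 = 54 − 12 = 42°C

42°C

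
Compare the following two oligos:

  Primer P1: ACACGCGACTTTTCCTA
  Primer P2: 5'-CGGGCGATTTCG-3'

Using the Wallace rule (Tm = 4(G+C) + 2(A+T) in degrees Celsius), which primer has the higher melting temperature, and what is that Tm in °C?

Primer P1, 50°C

Primer P1: A+T=9, G+C=8 → Tm = 2(9)+4(8) = 50°C
Primer P2: A+T=4, G+C=8 → Tm = 2(4)+4(8) = 40°C
50°C vs 40°C → primer P1 is higher.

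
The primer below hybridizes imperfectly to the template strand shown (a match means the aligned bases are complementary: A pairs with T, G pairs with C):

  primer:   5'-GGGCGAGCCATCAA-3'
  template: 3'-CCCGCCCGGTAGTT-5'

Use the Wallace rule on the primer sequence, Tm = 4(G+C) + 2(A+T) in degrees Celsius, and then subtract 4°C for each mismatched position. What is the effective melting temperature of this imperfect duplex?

42°C

Primer base counts: A=4, T=1, G=5, C=4 → A+T=5, G+C=9
Perfect-match Tm = 2(5) + 4(9) = 10 + 36 = 46°C
Mismatches (positions where the bases are not complementary): 1 (at position 6)
Effective Tm = 46 − 1×4 = 46 − 4 = 42°C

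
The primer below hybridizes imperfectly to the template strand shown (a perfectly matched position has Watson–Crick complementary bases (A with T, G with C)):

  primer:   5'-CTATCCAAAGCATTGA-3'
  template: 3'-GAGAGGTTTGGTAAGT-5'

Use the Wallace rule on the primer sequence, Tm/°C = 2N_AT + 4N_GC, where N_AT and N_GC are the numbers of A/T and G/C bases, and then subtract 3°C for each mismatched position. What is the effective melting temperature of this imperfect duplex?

35°C

Primer base counts: A=6, T=4, G=2, C=4 → A+T=10, G+C=6
Perfect-match Tm = 2(10) + 4(6) = 20 + 24 = 44°C
Mismatches (positions where the bases are not complementary): 3 (at positions 3, 10, 15)
Effective Tm = 44 − 3×3 = 44 − 9 = 35°C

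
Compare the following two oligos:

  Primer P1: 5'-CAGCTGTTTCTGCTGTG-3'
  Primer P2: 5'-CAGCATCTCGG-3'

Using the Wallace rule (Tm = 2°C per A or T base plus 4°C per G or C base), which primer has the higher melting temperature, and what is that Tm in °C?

Primer P1, 52°C

Primer P1: A+T=8, G+C=9 → Tm = 2(8)+4(9) = 52°C
Primer P2: A+T=4, G+C=7 → Tm = 2(4)+4(7) = 36°C
52°C vs 36°C → primer P1 is higher.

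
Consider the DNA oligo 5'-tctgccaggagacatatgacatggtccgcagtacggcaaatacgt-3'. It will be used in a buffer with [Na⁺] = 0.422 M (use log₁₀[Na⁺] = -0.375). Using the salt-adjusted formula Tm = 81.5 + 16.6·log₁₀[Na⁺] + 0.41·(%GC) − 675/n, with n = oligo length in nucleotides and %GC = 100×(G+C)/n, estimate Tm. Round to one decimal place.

81.2°C

Length n = 45. Base counts: A=13, G=12, T=9, C=11
G+C = 23, so %GC = 23/45 × 100 = 51.111%
Salt term: 16.6 × (-0.375) = -6.225
GC term: 0.41 × 51.111 = 20.956; length term: −675/45 = −15
Tm = 81.5 + (-6.225) + 20.956 − 15 = 81.231 → 81.2°C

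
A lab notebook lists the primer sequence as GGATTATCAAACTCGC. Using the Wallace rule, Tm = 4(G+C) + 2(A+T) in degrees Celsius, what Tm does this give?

Base counts: T=4, A=5, C=4, G=3
A+T = 9, G+C = 7
Tm = 4·7 + 2·9 = 28 + 18 = 46°C

46°C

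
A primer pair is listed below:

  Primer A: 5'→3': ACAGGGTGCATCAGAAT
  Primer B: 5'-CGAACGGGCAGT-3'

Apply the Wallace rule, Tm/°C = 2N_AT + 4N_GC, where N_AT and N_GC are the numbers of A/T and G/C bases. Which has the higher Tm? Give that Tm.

Primer A, 50°C

Primer A: A+T=9, G+C=8 → Tm = 2(9)+4(8) = 50°C
Primer B: A+T=4, G+C=8 → Tm = 2(4)+4(8) = 40°C
50°C vs 40°C → primer A is higher.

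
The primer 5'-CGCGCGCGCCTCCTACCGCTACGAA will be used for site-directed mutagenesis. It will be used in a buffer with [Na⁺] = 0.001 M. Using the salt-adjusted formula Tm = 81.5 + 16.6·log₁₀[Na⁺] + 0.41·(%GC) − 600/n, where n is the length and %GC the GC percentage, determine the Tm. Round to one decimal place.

37.2°C

Length n = 25. Scanning the sequence gives G=6, C=12, A=4, T=3.
G+C = 18, so %GC = 18/25 × 100 = 72%
Salt term: 16.6 × (-3) = -49.8
GC term: 0.41 × 72 = 29.52; length term: −600/25 = −24
Tm = 81.5 + (-49.8) + 29.52 − 24 = 37.22 → 37.2°C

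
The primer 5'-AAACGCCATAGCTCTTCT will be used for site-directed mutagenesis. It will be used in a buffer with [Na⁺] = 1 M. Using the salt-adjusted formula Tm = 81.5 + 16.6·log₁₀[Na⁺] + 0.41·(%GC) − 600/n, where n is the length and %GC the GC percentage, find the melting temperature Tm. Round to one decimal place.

Length n = 18. Counting bases: A=5, T=5, C=6, G=2
G+C = 8, so %GC = 8/18 × 100 = 44.444%
Salt term: 16.6 × (0) = 0
GC term: 0.41 × 44.444 = 18.222; length term: −600/18 = −33.333
Tm = 81.5 + (0) + 18.222 − 33.333 = 66.389 → 66.4°C

66.4°C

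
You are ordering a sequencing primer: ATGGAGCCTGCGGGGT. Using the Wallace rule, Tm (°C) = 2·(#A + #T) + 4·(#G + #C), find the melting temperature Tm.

54°C

Base counts: T=3, G=8, A=2, C=3
So N_AT = 5 and N_GC = 11.
Tm = 4·11 + 2·5 = 44 + 10 = 54°C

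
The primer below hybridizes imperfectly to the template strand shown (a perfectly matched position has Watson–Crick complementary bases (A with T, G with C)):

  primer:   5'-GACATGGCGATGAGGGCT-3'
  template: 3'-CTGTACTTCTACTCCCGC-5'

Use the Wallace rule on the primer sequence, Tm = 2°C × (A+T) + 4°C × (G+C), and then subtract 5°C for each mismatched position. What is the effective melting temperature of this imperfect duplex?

Primer base counts: A=4, T=3, G=8, C=3 → A+T=7, G+C=11
Perfect-match Tm = 2(7) + 4(11) = 14 + 44 = 58°C
Mismatches (positions where the bases are not complementary): 3 (at positions 7, 8, 18)
Effective Tm = 58 − 3×5 = 58 − 15 = 43°C

43°C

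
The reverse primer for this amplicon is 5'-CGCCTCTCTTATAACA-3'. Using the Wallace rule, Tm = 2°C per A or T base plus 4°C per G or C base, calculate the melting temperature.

46°C

Counting bases: A=4, G=1, T=5, C=6
AT pairs contribute 9, GC pairs contribute 7.
Tm = 2(9) + 4(7) = 18 + 28 = 46°C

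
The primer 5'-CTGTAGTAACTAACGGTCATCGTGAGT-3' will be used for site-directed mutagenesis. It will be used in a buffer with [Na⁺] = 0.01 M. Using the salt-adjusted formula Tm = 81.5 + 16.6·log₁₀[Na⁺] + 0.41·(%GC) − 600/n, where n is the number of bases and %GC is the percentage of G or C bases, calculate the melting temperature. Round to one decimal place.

Length n = 27. C=5, G=7, A=7, T=8
G+C = 12, so %GC = 12/27 × 100 = 44.444%
Salt term: 16.6 × (-2) = -33.2
GC term: 0.41 × 44.444 = 18.222; length term: −600/27 = −22.222
Tm = 81.5 + (-33.2) + 18.222 − 22.222 = 44.3 → 44.3°C

44.3°C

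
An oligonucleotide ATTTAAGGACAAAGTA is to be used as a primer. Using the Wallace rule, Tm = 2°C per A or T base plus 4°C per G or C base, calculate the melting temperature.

40°C

A=8, C=1, T=4, G=3
A+T = 12, G+C = 4
Tm = 4·4 + 2·12 = 16 + 24 = 40°C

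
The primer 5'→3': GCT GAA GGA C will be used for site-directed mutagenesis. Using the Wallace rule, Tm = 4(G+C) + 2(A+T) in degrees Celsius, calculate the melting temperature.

A=3, C=2, G=4, T=1
A+T = 4, G+C = 6
Tm = 4·6 + 2·4 = 24 + 8 = 32°C

32°C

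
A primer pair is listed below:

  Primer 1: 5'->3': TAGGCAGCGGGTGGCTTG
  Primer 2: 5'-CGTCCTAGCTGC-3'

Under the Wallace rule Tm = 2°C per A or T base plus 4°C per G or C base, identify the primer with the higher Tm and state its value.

Primer 1, 60°C

Primer 1: A+T=6, G+C=12 → Tm = 2(6)+4(12) = 60°C
Primer 2: A+T=4, G+C=8 → Tm = 2(4)+4(8) = 40°C
60°C vs 40°C → primer 1 is higher.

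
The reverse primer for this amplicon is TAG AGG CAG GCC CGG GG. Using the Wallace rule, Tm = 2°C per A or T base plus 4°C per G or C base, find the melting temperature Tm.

60°C

Base counts: C=4, A=3, G=9, T=1
A+T = 4, G+C = 13
Tm = 2×4 + 4×13 = 60°C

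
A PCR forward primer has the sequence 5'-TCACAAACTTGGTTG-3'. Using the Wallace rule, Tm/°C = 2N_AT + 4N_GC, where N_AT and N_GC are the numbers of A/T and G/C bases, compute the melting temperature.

42°C

Scanning the sequence gives G=3, T=5, C=3, A=4.
A+T = 9, G+C = 6
Tm = 4·6 + 2·9 = 24 + 18 = 42°C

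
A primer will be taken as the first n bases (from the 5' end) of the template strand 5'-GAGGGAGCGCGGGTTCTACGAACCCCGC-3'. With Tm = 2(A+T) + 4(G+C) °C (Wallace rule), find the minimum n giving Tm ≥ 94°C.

n = 28

First 27 bases: GAGGGAGCGCGGGTTCTACGAACCCCG → Tm = 92°C (< 94°C)
First 28 bases: GAGGGAGCGCGGGTTCTACGAACCCCGC → Tm = 96°C (≥ 94°C)
Each additional base adds 2°C (A/T) or 4°C (G/C), so Tm is non-decreasing in n; n = 28 is the first length to reach 94°C.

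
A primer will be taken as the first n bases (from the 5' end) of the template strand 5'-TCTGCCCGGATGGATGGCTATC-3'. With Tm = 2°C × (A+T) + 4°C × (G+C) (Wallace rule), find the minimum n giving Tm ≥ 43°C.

First 12 bases: TCTGCCCGGATG → Tm = 40°C (< 43°C)
First 13 bases: TCTGCCCGGATGG → Tm = 44°C (≥ 43°C)
Each additional base adds 2°C (A/T) or 4°C (G/C), so Tm is non-decreasing in n; n = 13 is the first length to reach 43°C.

n = 13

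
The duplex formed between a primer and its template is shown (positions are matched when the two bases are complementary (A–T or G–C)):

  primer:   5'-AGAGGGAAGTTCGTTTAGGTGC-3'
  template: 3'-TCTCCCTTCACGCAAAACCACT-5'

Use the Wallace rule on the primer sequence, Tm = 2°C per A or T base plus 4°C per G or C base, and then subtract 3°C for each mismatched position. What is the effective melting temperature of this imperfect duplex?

57°C

Primer base counts: A=5, T=6, G=9, C=2 → A+T=11, G+C=11
Perfect-match Tm = 2(11) + 4(11) = 22 + 44 = 66°C
Mismatches (positions where the bases are not complementary): 3 (at positions 11, 17, 22)
Effective Tm = 66 − 3×3 = 66 − 9 = 57°C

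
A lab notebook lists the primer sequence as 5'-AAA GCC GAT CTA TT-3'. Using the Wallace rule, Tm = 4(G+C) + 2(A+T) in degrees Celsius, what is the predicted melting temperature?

38°C

Scanning the sequence gives G=2, C=3, A=5, T=4.
So N_AT = 9 and N_GC = 5.
Tm = 2(9) + 4(5) = 18 + 20 = 38°C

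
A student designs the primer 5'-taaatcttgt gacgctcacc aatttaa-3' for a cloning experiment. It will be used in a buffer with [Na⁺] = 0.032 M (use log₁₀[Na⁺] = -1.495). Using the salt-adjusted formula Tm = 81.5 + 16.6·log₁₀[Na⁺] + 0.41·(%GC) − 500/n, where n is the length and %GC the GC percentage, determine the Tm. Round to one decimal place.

Length n = 27. C=6, G=3, A=9, T=9
G+C = 9, so %GC = 9/27 × 100 = 33.333%
Salt term: 16.6 × (-1.495) = -24.817
GC term: 0.41 × 33.333 = 13.667; length term: −500/27 = −18.519
Tm = 81.5 + (-24.817) + 13.667 − 18.519 = 51.831 → 51.8°C

51.8°C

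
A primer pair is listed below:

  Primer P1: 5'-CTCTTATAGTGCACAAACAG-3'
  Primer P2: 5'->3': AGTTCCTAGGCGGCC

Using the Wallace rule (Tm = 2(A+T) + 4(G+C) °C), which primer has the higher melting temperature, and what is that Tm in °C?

Primer P1: A+T=12, G+C=8 → Tm = 2(12)+4(8) = 56°C
Primer P2: A+T=5, G+C=10 → Tm = 2(5)+4(10) = 50°C
56°C vs 50°C → primer P1 is higher.

Primer P1, 56°C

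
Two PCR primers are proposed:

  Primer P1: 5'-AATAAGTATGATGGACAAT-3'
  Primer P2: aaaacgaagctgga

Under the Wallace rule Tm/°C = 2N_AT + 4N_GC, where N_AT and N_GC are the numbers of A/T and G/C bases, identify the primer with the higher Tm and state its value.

Primer P1, 48°C

Primer P1: A+T=14, G+C=5 → Tm = 2(14)+4(5) = 48°C
Primer P2: A+T=8, G+C=6 → Tm = 2(8)+4(6) = 40°C
48°C vs 40°C → primer P1 is higher.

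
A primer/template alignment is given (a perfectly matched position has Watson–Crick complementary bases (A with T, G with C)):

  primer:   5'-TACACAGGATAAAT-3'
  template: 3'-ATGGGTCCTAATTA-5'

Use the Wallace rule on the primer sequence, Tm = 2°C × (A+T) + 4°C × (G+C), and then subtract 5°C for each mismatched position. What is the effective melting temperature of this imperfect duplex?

Primer base counts: A=7, T=3, G=2, C=2 → A+T=10, G+C=4
Perfect-match Tm = 2(10) + 4(4) = 20 + 16 = 36°C
Mismatches (positions where the bases are not complementary): 2 (at positions 4, 11)
Effective Tm = 36 − 2×5 = 36 − 10 = 26°C

26°C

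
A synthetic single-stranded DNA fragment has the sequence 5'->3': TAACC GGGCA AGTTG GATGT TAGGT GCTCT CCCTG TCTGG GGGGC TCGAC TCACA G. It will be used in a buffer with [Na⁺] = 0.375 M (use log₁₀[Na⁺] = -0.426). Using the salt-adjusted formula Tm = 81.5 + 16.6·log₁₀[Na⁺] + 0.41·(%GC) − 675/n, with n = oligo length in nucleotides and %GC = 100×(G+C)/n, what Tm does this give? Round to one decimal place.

86.5°C

Length n = 56. Counting bases: C=14, G=19, A=9, T=14
G+C = 33, so %GC = 33/56 × 100 = 58.929%
Salt term: 16.6 × (-0.426) = -7.072
GC term: 0.41 × 58.929 = 24.161; length term: −675/56 = −12.054
Tm = 81.5 + (-7.072) + 24.161 − 12.054 = 86.535 → 86.5°C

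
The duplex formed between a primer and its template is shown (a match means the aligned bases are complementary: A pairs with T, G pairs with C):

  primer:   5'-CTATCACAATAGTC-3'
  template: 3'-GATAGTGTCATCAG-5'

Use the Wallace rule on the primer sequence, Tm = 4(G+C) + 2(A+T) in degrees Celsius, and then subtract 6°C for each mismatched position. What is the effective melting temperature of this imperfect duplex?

Primer base counts: A=5, T=4, G=1, C=4 → A+T=9, G+C=5
Perfect-match Tm = 2(9) + 4(5) = 18 + 20 = 38°C
Mismatches (positions where the bases are not complementary): 1 (at position 9)
Effective Tm = 38 − 1×6 = 38 − 6 = 32°C

32°C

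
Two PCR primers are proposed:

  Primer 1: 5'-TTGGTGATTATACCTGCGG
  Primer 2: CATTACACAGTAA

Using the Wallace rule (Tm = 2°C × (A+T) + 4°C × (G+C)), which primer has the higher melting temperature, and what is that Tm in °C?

Primer 1: A+T=10, G+C=9 → Tm = 2(10)+4(9) = 56°C
Primer 2: A+T=9, G+C=4 → Tm = 2(9)+4(4) = 34°C
56°C vs 34°C → primer 1 is higher.

Primer 1, 56°C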